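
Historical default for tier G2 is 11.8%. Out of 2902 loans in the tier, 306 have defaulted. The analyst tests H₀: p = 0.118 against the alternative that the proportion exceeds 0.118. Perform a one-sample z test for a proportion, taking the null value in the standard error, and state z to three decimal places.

z = -2.097

p̂ = 306/2902 ≈ 0.10544.
Under H₀, SE = √(0.118·0.882/2902) = √(3.58635e-05) = 0.00599.
z = (0.10544 − 0.118)/0.00599 = -0.01256/0.00599 = -2.097.
p-value = P(Z > -2.097) ≈ 0.9820.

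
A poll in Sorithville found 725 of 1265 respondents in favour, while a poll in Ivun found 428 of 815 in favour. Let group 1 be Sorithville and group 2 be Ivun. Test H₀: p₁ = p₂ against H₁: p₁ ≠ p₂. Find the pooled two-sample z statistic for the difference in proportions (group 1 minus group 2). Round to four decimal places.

z = 2.1486

p̂₁ = 725/1265 ≈ 0.5731225, p̂₂ = 428/815 ≈ 0.5251534.
Pooled p̂ = (725+428)/(1265+815) = 1153/2080 = 0.5543269.
SE = √(p̂(1−p̂)(1/n₁+1/n₂)) = √(0.5543269·0.4456731·0.00201751) = √(0.000498422) = 0.0223254.
z = (0.5731225 − 0.5251534)/0.0223254 = 0.0479691/0.0223254 = 2.1486.
Two-sided p-value ≈ 2·Φ(−2.149) = 0.0317.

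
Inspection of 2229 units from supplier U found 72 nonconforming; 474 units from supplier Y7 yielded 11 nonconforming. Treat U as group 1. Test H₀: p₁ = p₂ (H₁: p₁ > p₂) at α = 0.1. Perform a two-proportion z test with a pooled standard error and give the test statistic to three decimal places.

z = 1.042

p̂₁ = 72/2229 ≈ 0.032301, p̂₂ = 11/474 ≈ 0.023207.
Pooled p̂ = (72+11)/(2229+474) = 83/2703 = 0.030707.
SE = √(0.0297637 × 0.00255834) = 0.008726.
z = (0.032301 − 0.023207)/0.008726 = 0.009094/0.008726 = 1.042.
p-value = P(Z > 1.042) ≈ 0.1487; since p > α = 0.1, fail to reject H₀.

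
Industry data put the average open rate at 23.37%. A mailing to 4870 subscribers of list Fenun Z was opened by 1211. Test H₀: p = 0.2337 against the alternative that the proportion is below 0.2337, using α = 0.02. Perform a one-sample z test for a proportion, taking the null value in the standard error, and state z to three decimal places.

z = 2.468

p̂ = 1211/4870 ≈ 0.248665.
Standard error under H₀: √(0.2337×0.7663/4870) = 0.006064.
z = (0.248665 − 0.2337)/0.006064 = 0.014965/0.006064 = 2.468.
p-value = P(Z < 2.468) ≈ 0.9932; since p > α = 0.02, fail to reject H₀.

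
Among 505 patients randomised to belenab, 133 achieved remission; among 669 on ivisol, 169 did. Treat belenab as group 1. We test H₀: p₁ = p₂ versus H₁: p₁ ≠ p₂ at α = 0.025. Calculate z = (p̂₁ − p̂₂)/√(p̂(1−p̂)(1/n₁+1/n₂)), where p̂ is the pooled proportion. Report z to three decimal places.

z = 0.417

p̂₁ = 133/505 ≈ 0.26337, p̂₂ = 169/669 ≈ 0.25262.
Pooled p̂ = (133+169)/(505+669) = 302/1174 = 0.25724.
SE = √(p̂(1−p̂)(1/n₁+1/n₂)) = √(0.25724·0.74276·0.00347497) = √(0.000663954) = 0.02577.
z = (0.26337 − 0.25262)/0.02577 = 0.01075/0.02577 = 0.417.
p-value = 2·P(Z > 0.417) ≈ 0.6765; since p > α = 0.025, fail to reject H₀.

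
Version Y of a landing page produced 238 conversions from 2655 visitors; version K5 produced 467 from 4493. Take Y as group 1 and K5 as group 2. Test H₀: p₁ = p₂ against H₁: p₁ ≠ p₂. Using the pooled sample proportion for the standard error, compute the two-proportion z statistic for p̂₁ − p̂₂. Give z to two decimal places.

z = -1.96

p̂₁ = 238/2655 = 0.0896, p̂₂ = 467/4493 = 0.1039.
Pooled p̂ = (238+467)/(2655+4493) = 705/7148 = 0.0986.
SE = √(p̂(1−p̂)(1/n₁+1/n₂)) = √(0.0986·0.9014·0.000599216) = √(5.32711e-05) = 0.0073.
z = (0.0896 − 0.1039)/0.0073 = -0.0143/0.0073 = -1.96.
p-value = 2·P(Z > 1.959) ≈ 0.0501.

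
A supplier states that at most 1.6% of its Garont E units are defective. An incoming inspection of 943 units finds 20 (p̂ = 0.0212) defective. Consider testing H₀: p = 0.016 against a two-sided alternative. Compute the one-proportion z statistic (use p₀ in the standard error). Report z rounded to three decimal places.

p̂ = 20/943 = 0.021209.
Under H₀, SE = √(0.016·0.984/943) = √(1.66957e-05) = 0.004086.
z = (0.021209 − 0.016)/0.004086 = 0.005209/0.004086 = 1.275.
Two-sided p-value ≈ 2·Φ(−1.275) = 0.2024.

z = 1.275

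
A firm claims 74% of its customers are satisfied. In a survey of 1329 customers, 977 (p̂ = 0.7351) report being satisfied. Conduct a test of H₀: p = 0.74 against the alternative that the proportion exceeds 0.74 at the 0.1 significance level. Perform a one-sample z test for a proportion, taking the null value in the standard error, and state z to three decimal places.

z = -0.404

p̂ = 977/1329 ≈ 0.73514.
SE = √(p₀(1−p₀)/n) = √(0.1924/1329) = 0.01203.
z = (0.73514 − 0.74)/0.01203 = -0.00486/0.01203 = -0.404.
p-value = P(Z > -0.404) ≈ 0.6569, so at α = 0.1 we fail to reject H₀.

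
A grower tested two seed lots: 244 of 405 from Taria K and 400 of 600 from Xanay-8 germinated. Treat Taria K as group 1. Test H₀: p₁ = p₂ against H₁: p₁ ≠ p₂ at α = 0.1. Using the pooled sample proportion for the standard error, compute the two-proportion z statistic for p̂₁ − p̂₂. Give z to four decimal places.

z = -2.0807

p̂₁ = 244/405 = 0.602469, p̂₂ = 400/600 = 0.666667.
Pooled p̂ = (244+400)/(405+600) = 644/1005 = 0.640796.
SE = √(0.230176 × 0.0041358) = 0.030854.
z = (0.602469 − 0.666667)/0.030854 = -0.064198/0.030854 = -2.0807.
p-value = 2·P(Z > 2.081) ≈ 0.0375. With α = 0.1, reject H₀.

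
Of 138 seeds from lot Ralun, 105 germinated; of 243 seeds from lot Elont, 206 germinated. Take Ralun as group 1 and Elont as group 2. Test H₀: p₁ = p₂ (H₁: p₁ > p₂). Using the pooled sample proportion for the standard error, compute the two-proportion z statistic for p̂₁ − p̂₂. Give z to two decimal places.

z = -2.10

p̂₁ = 105/138 = 0.7609, p̂₂ = 206/243 = 0.8477.
Pooled p̂ = (105+206)/(138+243) = 311/381 = 0.8163.
SE = √(0.149971 × 0.0113616) = 0.0413.
z = (0.7609 − 0.8477)/0.0413 = -0.0868/0.0413 = -2.10.
p-value = P(Z > -2.104) ≈ 0.9823.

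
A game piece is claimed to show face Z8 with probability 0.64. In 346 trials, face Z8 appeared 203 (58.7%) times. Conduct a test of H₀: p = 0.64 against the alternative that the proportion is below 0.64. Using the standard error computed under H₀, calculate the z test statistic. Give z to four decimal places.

z = -2.0653

p̂ = 203/346 ≈ 0.586705.
Under H₀, SE = √(0.64·0.36/346) = √(0.000665896) = 0.025805.
z = (0.586705 − 0.64)/0.025805 = -0.053295/0.025805 = -2.0653.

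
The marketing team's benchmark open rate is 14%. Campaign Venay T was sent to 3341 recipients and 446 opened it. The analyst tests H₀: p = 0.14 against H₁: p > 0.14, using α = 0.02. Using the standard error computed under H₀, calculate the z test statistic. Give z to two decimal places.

z = -1.08

p̂ = 446/3341 = 0.1335.
SE = √(p₀(1−p₀)/n) = √(0.1204/3341) = 0.0060.
z = (0.1335 − 0.14)/0.0060 = -0.0065/0.0060 = -1.08.
p-value = P(Z > -1.084) ≈ 0.8608. With α = 0.02, fail to reject H₀.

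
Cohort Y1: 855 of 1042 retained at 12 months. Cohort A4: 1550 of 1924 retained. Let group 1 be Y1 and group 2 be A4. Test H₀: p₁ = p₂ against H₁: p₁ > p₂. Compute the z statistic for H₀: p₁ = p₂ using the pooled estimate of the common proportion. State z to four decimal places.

z = 0.9908

p̂₁ = 855/1042 = 0.820537, p̂₂ = 1550/1924 = 0.805613.
Pooled p̂ = (855+1550)/(1042+1924) = 2405/2966 = 0.810856.
SE = √(0.153368 × 0.00147944) = 0.015063.
z = (0.820537 − 0.805613)/0.015063 = 0.014924/0.015063 = 0.9908.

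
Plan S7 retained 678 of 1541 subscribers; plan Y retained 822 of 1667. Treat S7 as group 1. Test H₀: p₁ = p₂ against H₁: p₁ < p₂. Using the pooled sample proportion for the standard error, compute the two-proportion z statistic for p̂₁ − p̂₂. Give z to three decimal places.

z = -3.013

p̂₁ = 678/1541 ≈ 0.439974, p̂₂ = 822/1667 ≈ 0.493101.
Pooled p̂ = (678+822)/(1541+1667) = 1500/3208 = 0.467581.
SE = √(0.248949 × 0.00124881) = 0.017632.
z = (0.439974 − 0.493101)/0.017632 = -0.053127/0.017632 = -3.013.
p-value = P(Z < -3.013) ≈ 0.0013.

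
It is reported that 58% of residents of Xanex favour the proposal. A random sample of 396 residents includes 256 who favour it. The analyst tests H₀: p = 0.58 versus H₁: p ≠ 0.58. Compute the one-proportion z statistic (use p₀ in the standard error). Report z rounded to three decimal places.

p̂ = 256/396 = 0.64646.
Under H₀, SE = √(0.58·0.42/396) = √(0.000615152) = 0.02480.
z = (0.64646 − 0.58)/0.02480 = 0.06646/0.02480 = 2.680.
Two-sided p-value ≈ 2·Φ(−2.680) = 0.0074.

z = 2.680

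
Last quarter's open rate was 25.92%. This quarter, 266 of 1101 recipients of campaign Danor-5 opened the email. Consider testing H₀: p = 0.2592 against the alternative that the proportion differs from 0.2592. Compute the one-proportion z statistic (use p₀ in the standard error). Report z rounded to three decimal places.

z = -1.333

p̂ = 266/1101 ≈ 0.241599.
Under H₀, SE = √(0.2592·0.7408/1101) = √(0.000174401) = 0.013206.
z = (0.241599 − 0.2592)/0.013206 = -0.017601/0.013206 = -1.333.
p-value = 2·P(Z > 1.333) ≈ 0.1826.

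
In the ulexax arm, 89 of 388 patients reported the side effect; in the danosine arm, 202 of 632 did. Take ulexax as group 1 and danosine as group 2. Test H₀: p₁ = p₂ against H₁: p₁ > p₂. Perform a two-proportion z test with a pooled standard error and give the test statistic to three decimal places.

p̂₁ = 89/388 = 0.22938, p̂₂ = 202/632 = 0.31962.
Pooled p̂ = (89+202)/(388+632) = 291/1020 = 0.28529.
SE = √(p̂(1−p̂)(1/n₁+1/n₂)) = √(0.28529·0.71471·0.0041596) = √(0.000848148) = 0.02912.
z = (0.22938 − 0.31962)/0.02912 = -0.09024/0.02912 = -3.099.
p-value = P(Z > -3.099) ≈ 0.9990.

z = -3.099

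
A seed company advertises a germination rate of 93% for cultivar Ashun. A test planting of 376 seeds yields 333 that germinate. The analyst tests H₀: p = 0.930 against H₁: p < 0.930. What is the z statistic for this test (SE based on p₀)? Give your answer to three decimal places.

z = -3.371

p̂ = 333/376 ≈ 0.88564.
Under H₀, SE = √(0.93·0.07/376) = √(0.000173138) = 0.01316.
z = (0.88564 − 0.93)/0.01316 = -0.04436/0.01316 = -3.371.
p-value = P(Z < -3.371) ≈ 0.0004.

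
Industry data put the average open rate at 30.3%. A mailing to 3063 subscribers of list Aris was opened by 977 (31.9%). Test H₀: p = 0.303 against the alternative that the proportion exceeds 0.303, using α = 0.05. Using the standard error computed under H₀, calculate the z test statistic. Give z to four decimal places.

z = 1.9231

p̂ = 977/3063 = 0.3189683.
SE = √(p₀(1−p₀)/n) = √(0.21119/3063) = 0.0083036.
z = (0.3189683 − 0.303)/0.0083036 = 0.0159683/0.0083036 = 1.9231.
p-value = P(Z > 1.923) ≈ 0.0272, so at α = 0.05 we reject H₀.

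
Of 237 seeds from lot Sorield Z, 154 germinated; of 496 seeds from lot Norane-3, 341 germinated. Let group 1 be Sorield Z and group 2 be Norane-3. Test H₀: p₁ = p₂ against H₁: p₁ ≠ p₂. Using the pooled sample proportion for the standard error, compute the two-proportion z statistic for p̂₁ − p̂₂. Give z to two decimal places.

z = -1.02

p̂₁ = 154/237 ≈ 0.6498, p̂₂ = 341/496 ≈ 0.6875.
Pooled p̂ = (154+341)/(237+496) = 495/733 = 0.6753.
SE = √(p̂(1−p̂)(1/n₁+1/n₂)) = √(0.6753·0.3247·0.00623554) = √(0.00136725) = 0.0370.
z = (0.6498 − 0.6875)/0.0370 = -0.0377/0.0370 = -1.02.
Two-sided p-value ≈ 2·Φ(−1.020) = 0.3078.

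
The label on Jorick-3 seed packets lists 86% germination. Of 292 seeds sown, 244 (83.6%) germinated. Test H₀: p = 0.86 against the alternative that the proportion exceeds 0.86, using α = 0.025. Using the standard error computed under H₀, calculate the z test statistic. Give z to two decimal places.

p̂ = 244/292 = 0.8356.
Standard error under H₀: √(0.86×0.14/292) = 0.0203.
z = (0.8356 − 0.86)/0.0203 = -0.0244/0.0203 = -1.20.
p-value = P(Z > -1.201) ≈ 0.8851, so at α = 0.025 we fail to reject H₀.

z = -1.20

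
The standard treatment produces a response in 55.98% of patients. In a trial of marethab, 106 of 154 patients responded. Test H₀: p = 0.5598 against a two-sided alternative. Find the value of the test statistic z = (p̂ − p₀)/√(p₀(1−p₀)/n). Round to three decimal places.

p̂ = 106/154 = 0.68831.
Under H₀, SE = √(0.5598·0.4402/154) = √(0.00160016) = 0.04000.
z = (0.68831 − 0.5598)/0.04000 = 0.12851/0.04000 = 3.213.
p-value = 2·P(Z > 3.213) ≈ 0.0013.

z = 3.213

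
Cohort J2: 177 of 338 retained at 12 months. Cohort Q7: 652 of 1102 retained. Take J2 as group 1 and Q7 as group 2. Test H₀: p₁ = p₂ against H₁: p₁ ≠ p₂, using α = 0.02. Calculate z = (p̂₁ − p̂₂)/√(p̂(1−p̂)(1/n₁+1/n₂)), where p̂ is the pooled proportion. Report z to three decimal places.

p̂₁ = 177/338 ≈ 0.52367, p̂₂ = 652/1102 ≈ 0.59165.
Pooled p̂ = (177+652)/(338+1102) = 829/1440 = 0.57569.
SE = √(p̂(1−p̂)(1/n₁+1/n₂)) = √(0.57569·0.42431·0.00386602) = √(0.000944354) = 0.03073.
z = (0.52367 − 0.59165)/0.03073 = -0.06798/0.03073 = -2.212.
Two-sided p-value ≈ 2·Φ(−2.212) = 0.0270. With α = 0.02, fail to reject H₀.

z = -2.212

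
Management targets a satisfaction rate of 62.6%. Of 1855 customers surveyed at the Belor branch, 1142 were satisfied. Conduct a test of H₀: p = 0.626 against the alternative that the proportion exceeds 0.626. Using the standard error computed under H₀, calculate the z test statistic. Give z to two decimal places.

p̂ = 1142/1855 ≈ 0.61563.
Standard error under H₀: √(0.626×0.374/1855) = 0.01123.
z = (0.61563 − 0.626)/0.01123 = -0.01037/0.01123 = -0.92.

z = -0.92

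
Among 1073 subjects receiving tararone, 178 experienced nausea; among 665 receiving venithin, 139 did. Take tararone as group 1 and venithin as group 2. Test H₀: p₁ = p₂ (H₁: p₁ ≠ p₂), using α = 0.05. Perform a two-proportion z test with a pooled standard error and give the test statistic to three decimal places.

z = -2.263

p̂₁ = 178/1073 ≈ 0.16589, p̂₂ = 139/665 ≈ 0.20902.
Pooled p̂ = (178+139)/(1073+665) = 317/1738 = 0.18239.
SE = √(0.149126 × 0.00243573) = 0.01906.
z = (0.16589 − 0.20902)/0.01906 = -0.04313/0.01906 = -2.263.
p-value = 2·P(Z > 2.263) ≈ 0.0236. With α = 0.05, reject H₀.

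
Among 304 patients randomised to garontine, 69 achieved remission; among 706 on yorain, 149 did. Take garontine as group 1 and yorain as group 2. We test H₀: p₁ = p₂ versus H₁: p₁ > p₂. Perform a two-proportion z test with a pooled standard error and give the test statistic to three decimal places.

p̂₁ = 69/304 = 0.22697, p̂₂ = 149/706 = 0.21105.
Pooled p̂ = (69+149)/(304+706) = 218/1010 = 0.21584.
SE = √(0.169254 × 0.0047059) = 0.02822.
z = (0.22697 − 0.21105)/0.02822 = 0.01592/0.02822 = 0.564.
p-value = P(Z > 0.564) ≈ 0.2863.

z = 0.564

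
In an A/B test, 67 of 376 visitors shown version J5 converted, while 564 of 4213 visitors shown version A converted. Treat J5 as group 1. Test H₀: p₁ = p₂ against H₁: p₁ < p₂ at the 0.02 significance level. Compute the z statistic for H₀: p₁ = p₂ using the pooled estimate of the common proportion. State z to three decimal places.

z = 2.391

p̂₁ = 67/376 = 0.17819, p̂₂ = 564/4213 = 0.13387.
Pooled p̂ = (67+564)/(376+4213) = 631/4589 = 0.13750.
SE = √(p̂(1−p̂)(1/n₁+1/n₂)) = √(0.13750·0.86250·0.00289694) = √(0.000343564) = 0.01854.
z = (0.17819 − 0.13387)/0.01854 = 0.04432/0.01854 = 2.391.
p-value = P(Z < 2.391) ≈ 0.9916. With α = 0.02, fail to reject H₀.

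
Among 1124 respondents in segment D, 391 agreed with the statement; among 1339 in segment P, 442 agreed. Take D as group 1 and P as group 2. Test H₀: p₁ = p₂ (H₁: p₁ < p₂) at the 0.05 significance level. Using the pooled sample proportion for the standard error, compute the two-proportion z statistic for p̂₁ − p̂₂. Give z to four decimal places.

p̂₁ = 391/1124 ≈ 0.347865, p̂₂ = 442/1339 ≈ 0.330097.
Pooled p̂ = (391+442)/(1124+1339) = 833/2463 = 0.338205.
SE = √(0.223823 × 0.00163651) = 0.019139.
z = (0.347865 − 0.330097)/0.019139 = 0.017768/0.019139 = 0.9284.
p-value = P(Z < 0.928) ≈ 0.8234; since p > α = 0.05, fail to reject H₀.

z = 0.9284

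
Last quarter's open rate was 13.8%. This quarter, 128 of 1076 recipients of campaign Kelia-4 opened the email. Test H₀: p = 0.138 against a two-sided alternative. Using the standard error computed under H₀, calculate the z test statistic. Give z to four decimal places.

p̂ = 128/1076 ≈ 0.1189591.
SE = √(p₀(1−p₀)/n) = √(0.11896/1076) = 0.0105145.
z = (0.1189591 − 0.138)/0.0105145 = -0.0190409/0.0105145 = -1.8109.
Two-sided p-value ≈ 2·Φ(−1.811) = 0.0702.

z = -1.8109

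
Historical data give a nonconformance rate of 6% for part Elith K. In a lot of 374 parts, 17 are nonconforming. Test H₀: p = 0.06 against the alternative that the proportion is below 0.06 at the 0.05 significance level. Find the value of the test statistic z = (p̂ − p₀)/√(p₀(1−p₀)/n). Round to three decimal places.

p̂ = 17/374 ≈ 0.045455.
SE = √(p₀(1−p₀)/n) = √(0.0564/374) = 0.012280.
z = (0.045455 − 0.06)/0.012280 = -0.014545/0.012280 = -1.184.
p-value = P(Z < -1.184) ≈ 0.1181, so at α = 0.05 we fail to reject H₀.

z = -1.184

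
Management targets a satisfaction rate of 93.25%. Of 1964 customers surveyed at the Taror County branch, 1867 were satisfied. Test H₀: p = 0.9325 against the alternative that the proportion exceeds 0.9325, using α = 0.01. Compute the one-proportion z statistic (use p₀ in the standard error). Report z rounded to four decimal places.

p̂ = 1867/1964 ≈ 0.95061100.
SE = √(p₀(1−p₀)/n) = √(0.062944/1964) = 0.00566116.
z = (0.95061100 − 0.9325)/0.00566116 = 0.01811100/0.00566116 = 3.1992.
p-value = P(Z > 3.199) ≈ 0.0007. With α = 0.01, reject H₀.

z = 3.1992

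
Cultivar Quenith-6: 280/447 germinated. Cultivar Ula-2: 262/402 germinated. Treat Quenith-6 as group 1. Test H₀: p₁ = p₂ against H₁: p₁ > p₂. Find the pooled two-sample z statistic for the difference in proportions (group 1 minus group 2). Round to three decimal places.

p̂₁ = 280/447 = 0.62640, p̂₂ = 262/402 = 0.65174.
Pooled p̂ = (280+262)/(447+402) = 542/849 = 0.63840.
SE = √(p̂(1−p̂)(1/n₁+1/n₂)) = √(0.63840·0.36160·0.0047247) = √(0.00109068) = 0.03303.
z = (0.62640 − 0.65174)/0.03303 = -0.02534/0.03303 = -0.767.
p-value = P(Z > -0.767) ≈ 0.7786.

z = -0.767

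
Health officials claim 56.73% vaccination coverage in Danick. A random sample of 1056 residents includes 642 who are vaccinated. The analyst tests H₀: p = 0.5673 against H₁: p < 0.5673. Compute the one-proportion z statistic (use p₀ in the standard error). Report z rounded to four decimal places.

p̂ = 642/1056 ≈ 0.6079545.
Under H₀, SE = √(0.5673·0.4327/1056) = √(0.000232453) = 0.0152464.
z = (0.6079545 − 0.5673)/0.0152464 = 0.0406545/0.0152464 = 2.6665.

z = 2.6665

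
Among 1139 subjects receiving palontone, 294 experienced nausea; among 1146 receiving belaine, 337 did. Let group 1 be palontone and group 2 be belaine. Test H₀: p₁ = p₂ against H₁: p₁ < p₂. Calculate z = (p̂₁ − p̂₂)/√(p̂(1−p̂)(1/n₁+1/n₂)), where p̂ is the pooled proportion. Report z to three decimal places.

z = -1.922

p̂₁ = 294/1139 = 0.258121, p̂₂ = 337/1146 = 0.294066.
Pooled p̂ = (294+337)/(1139+1146) = 631/2285 = 0.276149.
SE = √(0.199891 × 0.00175056) = 0.018706.
z = (0.258121 − 0.294066)/0.018706 = -0.035945/0.018706 = -1.922.
p-value = P(Z < -1.922) ≈ 0.0273.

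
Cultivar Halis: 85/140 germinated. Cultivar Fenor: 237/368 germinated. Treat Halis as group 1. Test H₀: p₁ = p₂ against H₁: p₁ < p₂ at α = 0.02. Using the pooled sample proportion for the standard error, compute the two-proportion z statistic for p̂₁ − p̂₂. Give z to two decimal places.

z = -0.77

p̂₁ = 85/140 ≈ 0.6071, p̂₂ = 237/368 ≈ 0.6440.
Pooled p̂ = (85+237)/(140+368) = 322/508 = 0.6339.
SE = √(p̂(1−p̂)(1/n₁+1/n₂)) = √(0.6339·0.3661·0.00986025) = √(0.00228839) = 0.0478.
z = (0.6071 − 0.6440)/0.0478 = -0.0369/0.0478 = -0.77.
p-value = P(Z < -0.771) ≈ 0.2204; since p > α = 0.02, fail to reject H₀.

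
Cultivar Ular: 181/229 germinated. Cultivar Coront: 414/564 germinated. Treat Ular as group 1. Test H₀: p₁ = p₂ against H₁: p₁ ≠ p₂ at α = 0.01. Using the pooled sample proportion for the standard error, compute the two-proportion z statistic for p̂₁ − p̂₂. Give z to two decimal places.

z = 1.66

p̂₁ = 181/229 ≈ 0.7904, p̂₂ = 414/564 ≈ 0.7340.
Pooled p̂ = (181+414)/(229+564) = 595/793 = 0.7503.
SE = √(p̂(1−p̂)(1/n₁+1/n₂)) = √(0.7503·0.2497·0.00613986) = √(0.00115026) = 0.0339.
z = (0.7904 − 0.7340)/0.0339 = 0.0564/0.0339 = 1.66.
Two-sided p-value ≈ 2·Φ(−1.661) = 0.0966. With α = 0.01, fail to reject H₀.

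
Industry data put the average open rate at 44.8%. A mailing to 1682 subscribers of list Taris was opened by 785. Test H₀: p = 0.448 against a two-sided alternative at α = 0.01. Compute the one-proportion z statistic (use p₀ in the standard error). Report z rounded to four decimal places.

p̂ = 785/1682 = 0.4667063.
Standard error under H₀: √(0.448×0.552/1682) = 0.0121254.
z = (0.4667063 − 0.448)/0.0121254 = 0.0187063/0.0121254 = 1.5427.
p-value = 2·P(Z > 1.543) ≈ 0.1229; since p > α = 0.01, fail to reject H₀.

z = 1.5427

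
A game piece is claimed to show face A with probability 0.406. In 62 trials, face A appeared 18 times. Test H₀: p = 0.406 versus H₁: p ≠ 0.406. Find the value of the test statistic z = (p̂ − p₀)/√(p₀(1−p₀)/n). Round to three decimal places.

z = -1.855

p̂ = 18/62 = 0.29032.
Under H₀, SE = √(0.406·0.594/62) = √(0.00388974) = 0.06237.
z = (0.29032 − 0.406)/0.06237 = -0.11568/0.06237 = -1.855.
p-value = 2·P(Z > 1.855) ≈ 0.0636.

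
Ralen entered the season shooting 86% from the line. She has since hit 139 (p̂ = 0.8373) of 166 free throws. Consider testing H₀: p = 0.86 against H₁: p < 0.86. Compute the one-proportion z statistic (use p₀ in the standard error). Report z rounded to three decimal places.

z = -0.841

p̂ = 139/166 = 0.83735.
SE = √(p₀(1−p₀)/n) = √(0.1204/166) = 0.02693.
z = (0.83735 − 0.86)/0.02693 = -0.02265/0.02693 = -0.841.
p-value = P(Z < -0.841) ≈ 0.2002.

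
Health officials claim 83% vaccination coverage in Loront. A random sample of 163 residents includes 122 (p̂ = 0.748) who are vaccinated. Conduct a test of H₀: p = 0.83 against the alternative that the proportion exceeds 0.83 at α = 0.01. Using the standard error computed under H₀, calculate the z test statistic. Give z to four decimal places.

z = -2.7712

p̂ = 122/163 = 0.748466.
Under H₀, SE = √(0.83·0.17/163) = √(0.000865644) = 0.029422.
z = (0.748466 − 0.83)/0.029422 = -0.081534/0.029422 = -2.7712.
p-value = P(Z > -2.771) ≈ 0.9972; since p > α = 0.01, fail to reject H₀.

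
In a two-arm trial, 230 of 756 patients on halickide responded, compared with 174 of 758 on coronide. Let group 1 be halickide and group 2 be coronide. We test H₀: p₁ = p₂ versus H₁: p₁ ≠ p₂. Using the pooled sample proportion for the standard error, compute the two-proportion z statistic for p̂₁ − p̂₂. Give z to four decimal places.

z = 3.2849

p̂₁ = 230/756 ≈ 0.304233, p̂₂ = 174/758 ≈ 0.229551.
Pooled p̂ = (230+174)/(756+758) = 404/1514 = 0.266843.
SE = √(0.195638 × 0.00264201) = 0.022735.
z = (0.304233 − 0.229551)/0.022735 = 0.074682/0.022735 = 3.2849.
Two-sided p-value ≈ 2·Φ(−3.285) = 0.0010.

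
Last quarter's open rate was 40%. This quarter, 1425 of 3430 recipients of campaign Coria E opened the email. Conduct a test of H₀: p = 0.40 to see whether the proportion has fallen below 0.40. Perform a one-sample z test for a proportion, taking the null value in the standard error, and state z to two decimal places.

z = 1.85

p̂ = 1425/3430 = 0.4155.
SE = √(p₀(1−p₀)/n) = √(0.24/3430) = 0.0084.
z = (0.4155 − 0.4)/0.0084 = 0.0155/0.0084 = 1.85.
p-value = P(Z < 1.847) ≈ 0.9676.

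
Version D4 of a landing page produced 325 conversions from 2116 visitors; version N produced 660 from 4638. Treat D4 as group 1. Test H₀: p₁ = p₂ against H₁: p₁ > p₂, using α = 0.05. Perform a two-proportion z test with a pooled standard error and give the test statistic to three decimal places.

z = 1.219

p̂₁ = 325/2116 ≈ 0.15359, p̂₂ = 660/4638 ≈ 0.14230.
Pooled p̂ = (325+660)/(2116+4638) = 985/6754 = 0.14584.
SE = √(p̂(1−p̂)(1/n₁+1/n₂)) = √(0.14584·0.85416·0.0006882) = √(8.57293e-05) = 0.00926.
z = (0.15359 − 0.14230)/0.00926 = 0.01129/0.00926 = 1.219.
p-value = P(Z > 1.219) ≈ 0.1114. With α = 0.05, fail to reject H₀.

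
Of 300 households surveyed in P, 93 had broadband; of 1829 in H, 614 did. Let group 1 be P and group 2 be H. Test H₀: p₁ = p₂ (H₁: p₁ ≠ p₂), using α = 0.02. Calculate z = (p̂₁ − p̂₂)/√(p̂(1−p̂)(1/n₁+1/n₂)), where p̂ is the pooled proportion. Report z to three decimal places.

p̂₁ = 93/300 = 0.31000, p̂₂ = 614/1829 = 0.33570.
Pooled p̂ = (93+614)/(300+1829) = 707/2129 = 0.33208.
SE = √(p̂(1−p̂)(1/n₁+1/n₂)) = √(0.33208·0.66792·0.00388008) = √(0.000860614) = 0.02934.
z = (0.31000 − 0.33570)/0.02934 = -0.02570/0.02934 = -0.876.
Two-sided p-value ≈ 2·Φ(−0.876) = 0.3810. With α = 0.02, fail to reject H₀.

z = -0.876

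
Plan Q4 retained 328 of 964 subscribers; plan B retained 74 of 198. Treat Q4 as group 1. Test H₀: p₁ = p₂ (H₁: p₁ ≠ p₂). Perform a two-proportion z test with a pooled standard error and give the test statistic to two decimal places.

z = -0.90

p̂₁ = 328/964 ≈ 0.3402, p̂₂ = 74/198 ≈ 0.3737.
Pooled p̂ = (328+74)/(964+198) = 402/1162 = 0.3460.
SE = √(p̂(1−p̂)(1/n₁+1/n₂)) = √(0.3460·0.6540·0.00608785) = √(0.0013775) = 0.0371.
z = (0.3402 − 0.3737)/0.0371 = -0.0335/0.0371 = -0.90.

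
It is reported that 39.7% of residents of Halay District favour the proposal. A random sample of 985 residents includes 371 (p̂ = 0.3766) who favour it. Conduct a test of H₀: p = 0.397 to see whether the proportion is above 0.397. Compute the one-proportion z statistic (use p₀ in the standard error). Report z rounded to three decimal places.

z = -1.305

p̂ = 371/985 ≈ 0.37665.
Under H₀, SE = √(0.397·0.603/985) = √(0.000243037) = 0.01559.
z = (0.37665 − 0.397)/0.01559 = -0.02035/0.01559 = -1.305.
p-value = P(Z > -1.305) ≈ 0.9041.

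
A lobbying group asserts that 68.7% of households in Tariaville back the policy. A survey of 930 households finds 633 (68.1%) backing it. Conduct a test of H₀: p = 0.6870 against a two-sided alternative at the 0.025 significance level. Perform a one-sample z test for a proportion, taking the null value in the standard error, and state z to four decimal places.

z = -0.4179

p̂ = 633/930 ≈ 0.680645.
Under H₀, SE = √(0.687·0.313/930) = √(0.000231216) = 0.015206.
z = (0.680645 − 0.687)/0.015206 = -0.006355/0.015206 = -0.4179.
p-value = 2·P(Z > 0.418) ≈ 0.6760, so at α = 0.025 we fail to reject H₀.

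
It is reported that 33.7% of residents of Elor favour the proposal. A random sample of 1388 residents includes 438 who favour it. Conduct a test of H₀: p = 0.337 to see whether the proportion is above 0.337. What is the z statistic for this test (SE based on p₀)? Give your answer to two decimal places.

z = -1.69

p̂ = 438/1388 = 0.3156.
Under H₀, SE = √(0.337·0.663/1388) = √(0.000160973) = 0.0127.
z = (0.3156 − 0.337)/0.0127 = -0.0214/0.0127 = -1.69.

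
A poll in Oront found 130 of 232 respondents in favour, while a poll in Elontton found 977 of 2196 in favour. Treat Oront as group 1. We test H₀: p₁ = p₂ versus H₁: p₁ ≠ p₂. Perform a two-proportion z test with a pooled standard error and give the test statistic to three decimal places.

z = 3.358

p̂₁ = 130/232 = 0.56034, p̂₂ = 977/2196 = 0.44490.
Pooled p̂ = (130+977)/(232+2196) = 1107/2428 = 0.45593.
SE = √(p̂(1−p̂)(1/n₁+1/n₂)) = √(0.45593·0.54407·0.00476572) = √(0.00118217) = 0.03438.
z = (0.56034 − 0.44490)/0.03438 = 0.11544/0.03438 = 3.358.
Two-sided p-value ≈ 2·Φ(−3.358) = 0.0008.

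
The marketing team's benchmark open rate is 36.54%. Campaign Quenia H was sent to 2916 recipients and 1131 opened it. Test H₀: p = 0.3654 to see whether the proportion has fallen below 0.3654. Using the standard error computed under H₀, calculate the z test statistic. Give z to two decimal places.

z = 2.52

p̂ = 1131/2916 = 0.38786.
SE = √(p₀(1−p₀)/n) = √(0.23188/2916) = 0.00892.
z = (0.38786 − 0.3654)/0.00892 = 0.02246/0.00892 = 2.52.
p-value = P(Z < 2.519) ≈ 0.9941.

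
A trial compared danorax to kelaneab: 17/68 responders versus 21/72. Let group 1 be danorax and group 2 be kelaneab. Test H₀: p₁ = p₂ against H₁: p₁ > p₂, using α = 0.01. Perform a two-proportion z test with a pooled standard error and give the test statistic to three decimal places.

p̂₁ = 17/68 = 0.25000, p̂₂ = 21/72 = 0.29167.
Pooled p̂ = (17+21)/(68+72) = 38/140 = 0.27143.
SE = √(0.197755 × 0.0285948) = 0.07520.
z = (0.25000 − 0.29167)/0.07520 = -0.04167/0.07520 = -0.554.
p-value = P(Z > -0.554) ≈ 0.7102; since p > α = 0.01, fail to reject H₀.

z = -0.554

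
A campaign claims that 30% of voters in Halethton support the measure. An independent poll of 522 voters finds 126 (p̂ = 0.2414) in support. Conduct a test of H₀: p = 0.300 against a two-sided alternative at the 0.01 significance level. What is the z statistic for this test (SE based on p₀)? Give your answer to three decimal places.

z = -2.923

p̂ = 126/522 ≈ 0.241379.
Standard error under H₀: √(0.3×0.7/522) = 0.020057.
z = (0.241379 − 0.3)/0.020057 = -0.058621/0.020057 = -2.923.
p-value = 2·P(Z > 2.923) ≈ 0.0035. With α = 0.01, reject H₀.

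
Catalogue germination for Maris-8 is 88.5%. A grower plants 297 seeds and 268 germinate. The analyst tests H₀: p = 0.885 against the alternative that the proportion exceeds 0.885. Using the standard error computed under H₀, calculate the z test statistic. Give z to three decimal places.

p̂ = 268/297 ≈ 0.90236.
Standard error under H₀: √(0.885×0.115/297) = 0.01851.
z = (0.90236 − 0.885)/0.01851 = 0.01736/0.01851 = 0.938.
p-value = P(Z > 0.938) ≈ 0.1742.

z = 0.938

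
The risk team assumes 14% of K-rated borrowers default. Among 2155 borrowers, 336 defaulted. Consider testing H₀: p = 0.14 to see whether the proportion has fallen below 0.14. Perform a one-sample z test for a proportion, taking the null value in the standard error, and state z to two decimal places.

z = 2.13

p̂ = 336/2155 ≈ 0.15592.
Under H₀, SE = √(0.14·0.86/2155) = √(5.58701e-05) = 0.00747.
z = (0.15592 − 0.14)/0.00747 = 0.01592/0.00747 = 2.13.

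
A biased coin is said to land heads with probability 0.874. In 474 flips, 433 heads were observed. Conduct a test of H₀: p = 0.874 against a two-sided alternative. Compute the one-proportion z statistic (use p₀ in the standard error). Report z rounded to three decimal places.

p̂ = 433/474 = 0.91350.
SE = √(p₀(1−p₀)/n) = √(0.11012/474) = 0.01524.
z = (0.91350 − 0.874)/0.01524 = 0.03950/0.01524 = 2.592.

z = 2.592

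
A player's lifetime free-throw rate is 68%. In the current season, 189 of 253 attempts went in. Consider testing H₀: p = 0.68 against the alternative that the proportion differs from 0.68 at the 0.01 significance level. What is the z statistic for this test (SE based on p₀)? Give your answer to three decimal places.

z = 2.286

p̂ = 189/253 = 0.74704.
Standard error under H₀: √(0.68×0.32/253) = 0.02933.
z = (0.74704 − 0.68)/0.02933 = 0.06704/0.02933 = 2.286.
Two-sided p-value ≈ 2·Φ(−2.286) = 0.0223; since p > α = 0.01, fail to reject H₀.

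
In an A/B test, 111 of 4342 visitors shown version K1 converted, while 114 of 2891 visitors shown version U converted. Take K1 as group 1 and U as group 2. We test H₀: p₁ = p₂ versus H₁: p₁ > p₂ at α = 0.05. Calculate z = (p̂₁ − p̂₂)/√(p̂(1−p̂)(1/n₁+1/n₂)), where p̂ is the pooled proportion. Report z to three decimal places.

z = -3.328

p̂₁ = 111/4342 ≈ 0.025564, p̂₂ = 114/2891 ≈ 0.039433.
Pooled p̂ = (111+114)/(4342+2891) = 225/7233 = 0.031107.
SE = √(p̂(1−p̂)(1/n₁+1/n₂)) = √(0.031107·0.968893·0.00057621) = √(1.73668e-05) = 0.004167.
z = (0.025564 − 0.039433)/0.004167 = -0.013869/0.004167 = -3.328.
p-value = P(Z > -3.328) ≈ 0.9996; since p > α = 0.05, fail to reject H₀.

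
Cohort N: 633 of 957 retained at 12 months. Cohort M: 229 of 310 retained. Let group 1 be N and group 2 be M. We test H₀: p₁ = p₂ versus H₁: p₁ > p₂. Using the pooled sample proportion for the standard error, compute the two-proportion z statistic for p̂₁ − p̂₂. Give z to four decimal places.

p̂₁ = 633/957 ≈ 0.661442, p̂₂ = 229/310 ≈ 0.738710.
Pooled p̂ = (633+229)/(957+310) = 862/1267 = 0.680347.
SE = √(0.217475 × 0.00427074) = 0.030476.
z = (0.661442 − 0.738710)/0.030476 = -0.077268/0.030476 = -2.5354.
p-value = P(Z > -2.535) ≈ 0.9944.

z = -2.5354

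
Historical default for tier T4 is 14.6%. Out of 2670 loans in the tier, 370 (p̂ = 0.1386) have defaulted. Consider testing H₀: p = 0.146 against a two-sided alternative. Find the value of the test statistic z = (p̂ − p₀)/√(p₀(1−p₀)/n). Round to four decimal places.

z = -1.0863

p̂ = 370/2670 = 0.1385768.
Under H₀, SE = √(0.146·0.854/2670) = √(4.66981e-05) = 0.0068336.
z = (0.1385768 − 0.146)/0.0068336 = -0.0074232/0.0068336 = -1.0863.
Two-sided p-value ≈ 2·Φ(−1.086) = 0.2774.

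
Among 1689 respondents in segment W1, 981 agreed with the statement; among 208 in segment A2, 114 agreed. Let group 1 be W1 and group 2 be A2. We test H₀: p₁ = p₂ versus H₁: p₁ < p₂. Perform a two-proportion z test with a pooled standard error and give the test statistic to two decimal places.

z = 0.90

p̂₁ = 981/1689 = 0.5808, p̂₂ = 114/208 = 0.5481.
Pooled p̂ = (981+114)/(1689+208) = 1095/1897 = 0.5772.
SE = √(p̂(1−p̂)(1/n₁+1/n₂)) = √(0.5772·0.4228·0.00539976) = √(0.00131774) = 0.0363.
z = (0.5808 − 0.5481)/0.0363 = 0.0327/0.0363 = 0.90.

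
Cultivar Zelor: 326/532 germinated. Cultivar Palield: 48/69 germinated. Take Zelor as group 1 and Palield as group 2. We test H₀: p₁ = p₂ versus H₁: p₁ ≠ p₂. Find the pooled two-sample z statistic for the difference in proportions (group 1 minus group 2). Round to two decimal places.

p̂₁ = 326/532 ≈ 0.6128, p̂₂ = 48/69 ≈ 0.6957.
Pooled p̂ = (326+48)/(532+69) = 374/601 = 0.6223.
SE = √(p̂(1−p̂)(1/n₁+1/n₂)) = √(0.6223·0.3777·0.0163725) = √(0.00384824) = 0.0620.
z = (0.6128 − 0.6957)/0.0620 = -0.0829/0.0620 = -1.34.

z = -1.34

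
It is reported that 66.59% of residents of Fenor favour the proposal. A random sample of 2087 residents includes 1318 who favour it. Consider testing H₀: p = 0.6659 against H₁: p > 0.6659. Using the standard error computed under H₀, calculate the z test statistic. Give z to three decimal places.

z = -3.329

p̂ = 1318/2087 = 0.631529.
Standard error under H₀: √(0.6659×0.3341/2087) = 0.010325.
z = (0.631529 − 0.6659)/0.010325 = -0.034371/0.010325 = -3.329.
p-value = P(Z > -3.329) ≈ 0.9996.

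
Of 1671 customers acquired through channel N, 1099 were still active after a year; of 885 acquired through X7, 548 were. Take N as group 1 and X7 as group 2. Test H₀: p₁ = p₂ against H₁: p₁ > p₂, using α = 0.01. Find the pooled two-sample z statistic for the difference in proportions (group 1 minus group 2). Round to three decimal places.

p̂₁ = 1099/1671 ≈ 0.65769, p̂₂ = 548/885 ≈ 0.61921.
Pooled p̂ = (1099+548)/(1671+885) = 1647/2556 = 0.64437.
SE = √(0.229158 × 0.00172839) = 0.01990.
z = (0.65769 − 0.61921)/0.01990 = 0.03848/0.01990 = 1.934.
p-value = P(Z > 1.934) ≈ 0.0266. With α = 0.01, fail to reject H₀.

z = 1.934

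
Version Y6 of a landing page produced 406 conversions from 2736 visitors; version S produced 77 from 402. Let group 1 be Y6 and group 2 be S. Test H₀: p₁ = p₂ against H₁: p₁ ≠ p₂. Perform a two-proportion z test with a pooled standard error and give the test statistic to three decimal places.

p̂₁ = 406/2736 = 0.148392, p̂₂ = 77/402 = 0.191542.
Pooled p̂ = (406+77)/(2736+402) = 483/3138 = 0.153920.
SE = √(0.130228 × 0.00285306) = 0.019276.
z = (0.148392 − 0.191542)/0.019276 = -0.043150/0.019276 = -2.239.
Two-sided p-value ≈ 2·Φ(−2.239) = 0.0252.

z = -2.239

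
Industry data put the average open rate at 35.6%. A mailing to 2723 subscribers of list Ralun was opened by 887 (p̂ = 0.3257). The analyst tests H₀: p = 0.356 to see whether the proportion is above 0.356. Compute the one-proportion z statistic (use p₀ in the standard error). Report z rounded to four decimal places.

p̂ = 887/2723 = 0.3257437.
Under H₀, SE = √(0.356·0.644/2723) = √(8.41954e-05) = 0.0091758.
z = (0.3257437 − 0.356)/0.0091758 = -0.0302563/0.0091758 = -3.2974.

z = -3.2974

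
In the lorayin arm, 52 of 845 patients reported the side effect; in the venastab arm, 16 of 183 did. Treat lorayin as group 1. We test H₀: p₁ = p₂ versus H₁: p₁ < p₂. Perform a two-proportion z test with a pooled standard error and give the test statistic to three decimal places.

p̂₁ = 52/845 = 0.06154, p̂₂ = 16/183 = 0.08743.
Pooled p̂ = (52+16)/(845+183) = 68/1028 = 0.06615.
SE = √(0.0617723 × 0.00664791) = 0.02026.
z = (0.06154 − 0.08743)/0.02026 = -0.02589/0.02026 = -1.278.

z = -1.278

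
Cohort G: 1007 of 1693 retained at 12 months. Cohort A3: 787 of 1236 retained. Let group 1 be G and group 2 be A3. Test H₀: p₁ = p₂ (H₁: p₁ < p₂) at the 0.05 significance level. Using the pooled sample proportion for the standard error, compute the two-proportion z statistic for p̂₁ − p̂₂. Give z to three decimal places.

p̂₁ = 1007/1693 = 0.59480, p̂₂ = 787/1236 = 0.63673.
Pooled p̂ = (1007+787)/(1693+1236) = 1794/2929 = 0.61250.
SE = √(0.237345 × 0.00139973) = 0.01823.
z = (0.59480 − 0.63673)/0.01823 = -0.04193/0.01823 = -2.300.
p-value = P(Z < -2.300) ≈ 0.0107. With α = 0.05, reject H₀.

z = -2.300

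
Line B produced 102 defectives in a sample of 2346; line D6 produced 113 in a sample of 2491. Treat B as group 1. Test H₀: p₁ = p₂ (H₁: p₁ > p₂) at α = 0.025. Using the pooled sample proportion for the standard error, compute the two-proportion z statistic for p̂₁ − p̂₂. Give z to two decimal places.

p̂₁ = 102/2346 ≈ 0.0435, p̂₂ = 113/2491 ≈ 0.0454.
Pooled p̂ = (102+113)/(2346+2491) = 215/4837 = 0.0444.
SE = √(p̂(1−p̂)(1/n₁+1/n₂)) = √(0.0444·0.9556·0.000827703) = √(3.51553e-05) = 0.0059.
z = (0.0435 − 0.0454)/0.0059 = -0.0019/0.0059 = -0.32.
p-value = P(Z > -0.318) ≈ 0.6247. With α = 0.025, fail to reject H₀.

z = -0.32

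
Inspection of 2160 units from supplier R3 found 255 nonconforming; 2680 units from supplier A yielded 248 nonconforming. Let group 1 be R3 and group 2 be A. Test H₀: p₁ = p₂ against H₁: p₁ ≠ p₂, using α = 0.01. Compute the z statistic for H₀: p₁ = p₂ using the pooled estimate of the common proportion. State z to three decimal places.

z = 2.892

p̂₁ = 255/2160 ≈ 0.118056, p̂₂ = 248/2680 ≈ 0.092537.
Pooled p̂ = (255+248)/(2160+2680) = 503/4840 = 0.103926.
SE = √(0.0931251 × 0.000836097) = 0.008824.
z = (0.118056 − 0.092537)/0.008824 = 0.025519/0.008824 = 2.892.
p-value = 2·P(Z > 2.892) ≈ 0.0038. With α = 0.01, reject H₀.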